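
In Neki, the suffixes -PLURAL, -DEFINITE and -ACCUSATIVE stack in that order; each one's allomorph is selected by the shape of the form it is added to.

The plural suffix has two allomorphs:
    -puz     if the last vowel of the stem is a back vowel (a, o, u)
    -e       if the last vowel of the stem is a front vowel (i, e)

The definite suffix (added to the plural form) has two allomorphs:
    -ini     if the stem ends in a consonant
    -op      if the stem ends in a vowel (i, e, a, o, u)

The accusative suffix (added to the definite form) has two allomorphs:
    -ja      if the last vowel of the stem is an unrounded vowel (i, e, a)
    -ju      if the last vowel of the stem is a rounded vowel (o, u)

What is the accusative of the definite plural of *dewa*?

dewapuzinija

*dewa*: last vowel = /a/, a back vowel → -puz → *dewapuz*.
The plural form *dewapuz* — final sound /z/ (a consonant) → -ini → *dewapuzini*.
The definite form *dewapuzini* — last vowel /i/ (an unrounded vowel) → -ja → *dewapuzinija*.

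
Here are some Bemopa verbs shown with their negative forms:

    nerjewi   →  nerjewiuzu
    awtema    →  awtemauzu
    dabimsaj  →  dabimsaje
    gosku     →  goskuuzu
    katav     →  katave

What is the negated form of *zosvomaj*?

The suffix is conditioned by the final sound: -e when the stem ends in a consonant (*dabimsaj*, *katav*); -uzu when the stem ends in a vowel (*nerjewi*, *awtema*, *gosku*).
The final sound of *zosvomaj* is /j/, which is a consonant, so the suffix is -e, giving *zosvomaje*.

zosvomaje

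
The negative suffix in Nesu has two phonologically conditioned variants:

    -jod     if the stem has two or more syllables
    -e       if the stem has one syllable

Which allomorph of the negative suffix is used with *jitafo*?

-jod

*jitafo* (3 syllables) → -jod.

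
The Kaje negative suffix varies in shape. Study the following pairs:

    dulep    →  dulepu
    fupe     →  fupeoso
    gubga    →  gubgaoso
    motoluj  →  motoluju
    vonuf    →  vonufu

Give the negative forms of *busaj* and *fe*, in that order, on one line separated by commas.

Looking at the final sound of each stem: -u when the stem ends in a consonant (*dulep*, *motoluj*, *vonuf*); -oso when the stem ends in a vowel (*fupe*, *gubga*).
The final sound of *busaj* is /j/, which is a consonant, so the suffix is -u, giving *busaju*.
*fe* — final sound /e/ (a vowel) → -oso → *feoso*.

busaju, feoso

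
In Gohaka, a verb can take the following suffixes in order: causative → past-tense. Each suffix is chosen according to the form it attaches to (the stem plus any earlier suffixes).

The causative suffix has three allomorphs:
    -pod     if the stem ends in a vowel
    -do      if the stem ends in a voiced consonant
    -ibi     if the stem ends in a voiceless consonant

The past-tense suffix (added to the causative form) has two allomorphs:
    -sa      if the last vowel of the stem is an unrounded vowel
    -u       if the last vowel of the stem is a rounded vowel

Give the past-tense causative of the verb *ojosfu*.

The final sound of *ojosfu* is /u/, which is a vowel, so the causative suffix is -pod, giving *ojosfupod*.
The causative form *ojosfupod* — last vowel /o/ (a rounded vowel) → -u → *ojosfupodu*.

ojosfupodu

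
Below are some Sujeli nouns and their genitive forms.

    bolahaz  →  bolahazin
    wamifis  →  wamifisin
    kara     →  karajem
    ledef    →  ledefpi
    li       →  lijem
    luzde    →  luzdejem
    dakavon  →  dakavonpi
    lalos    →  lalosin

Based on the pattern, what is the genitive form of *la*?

lajem

The suffix is conditioned by the final sound: -in when the stem ends in a sibilant (*bolahaz*, *wamifis*, *lalos*); -pi when the stem ends in a non-sibilant consonant (*ledef*, *dakavon*); -jem when the stem ends in a vowel (*kara*, *li*, *luzde*).
*la* — final sound /a/ (a vowel) → -jem → *lajem*.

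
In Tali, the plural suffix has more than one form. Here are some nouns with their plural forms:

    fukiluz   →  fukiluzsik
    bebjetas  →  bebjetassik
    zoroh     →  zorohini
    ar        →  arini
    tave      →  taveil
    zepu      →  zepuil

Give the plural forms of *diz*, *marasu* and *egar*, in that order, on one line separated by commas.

The suffix is conditioned by the final sound: -sik when the stem ends in a sibilant (*fukiluz*, *bebjetas*); -ini when the stem ends in a non-sibilant consonant (*zoroh*, *ar*); -il when the stem ends in a vowel (*tave*, *zepu*).
*diz*: final sound = /z/, a sibilant → -sik → *dizsik*.
*marasu*: final sound = /u/, a vowel → -il → *marasuil*.
The final sound of *egar* is /r/, which is a non-sibilant consonant, so the suffix is -ini, giving *egarini*.

dizsik, marasuil, egarini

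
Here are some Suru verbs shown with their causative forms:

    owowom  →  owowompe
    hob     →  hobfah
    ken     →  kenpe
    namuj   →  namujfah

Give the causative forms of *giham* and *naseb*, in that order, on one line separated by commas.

The pattern is nasality of the final consonant: -pe when the stem ends in a nasal (*owowom*, *ken*); -fah when the stem ends in a non-nasal consonant (*hob*, *namuj*).
The final consonant of *giham* is /m/, which is a nasal, so the suffix is -pe, giving *gihampe*.
*naseb*: final consonant = /b/, non-nasal → -fah → *nasebfah*.

gihampe, nasebfah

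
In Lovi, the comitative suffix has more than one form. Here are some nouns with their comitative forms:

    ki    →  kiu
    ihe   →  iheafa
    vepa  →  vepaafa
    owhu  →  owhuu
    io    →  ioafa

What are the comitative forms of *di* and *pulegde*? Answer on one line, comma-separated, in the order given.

The alternation tracks the last vowel of the stem — -u when the last vowel of the stem is a high vowel (*ki*, *owhu*); -afa when the last vowel of the stem is a non-high vowel (*ihe*, *vepa*, *io*).
*di*: last vowel = /i/, a high vowel → -u → *diu*.
*pulegde*: last vowel = /e/, a non-high vowel → -afa → *pulegdeafa*.

diu, pulegdeafa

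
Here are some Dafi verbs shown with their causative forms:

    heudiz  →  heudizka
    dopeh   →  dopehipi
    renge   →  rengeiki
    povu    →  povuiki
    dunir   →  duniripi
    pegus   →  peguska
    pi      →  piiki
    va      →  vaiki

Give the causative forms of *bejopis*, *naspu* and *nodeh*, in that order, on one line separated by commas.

The suffix is conditioned by the final sound: -ka when the stem ends in a sibilant (*heudiz*, *pegus*); -ipi when the stem ends in a non-sibilant consonant (*dopeh*, *dunir*); -iki when the stem ends in a vowel (*renge*, *povu*, *pi*, *va*).
Since the final sound of *bejopis* is /s/ (a sibilant), it takes -ka, giving *bejopiska*.
The final sound of *naspu* is /u/, which is a vowel, so the suffix is -iki, giving *naspuiki*.
*nodeh* — final sound /h/ (a non-sibilant consonant) → -ipi → *nodehipi*.

bejopiska, naspuiki, nodehipi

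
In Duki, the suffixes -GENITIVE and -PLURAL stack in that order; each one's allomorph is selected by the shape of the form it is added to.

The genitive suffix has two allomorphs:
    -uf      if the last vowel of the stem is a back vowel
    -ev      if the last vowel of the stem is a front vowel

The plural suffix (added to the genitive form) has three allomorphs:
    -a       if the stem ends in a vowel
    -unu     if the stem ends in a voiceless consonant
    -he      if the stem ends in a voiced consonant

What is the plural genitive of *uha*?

uhaufunu

*uha* — last vowel /a/ (a back vowel) → -uf → *uhauf*.
The genitive form *uhauf*: final sound = /f/, a voiceless consonant → -unu → *uhaufunu*.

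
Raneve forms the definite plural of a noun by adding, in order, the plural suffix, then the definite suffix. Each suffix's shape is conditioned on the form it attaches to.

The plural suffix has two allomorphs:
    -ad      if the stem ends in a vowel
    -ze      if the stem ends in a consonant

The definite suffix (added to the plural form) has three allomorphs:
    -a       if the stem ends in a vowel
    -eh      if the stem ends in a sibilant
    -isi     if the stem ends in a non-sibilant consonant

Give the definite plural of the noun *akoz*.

*akoz* — final sound /z/ (a consonant) → -ze → *akozze*.
Since the final sound of the plural form *akozze* is /e/ (a vowel), it takes -a, giving *akozzea*.

akozzea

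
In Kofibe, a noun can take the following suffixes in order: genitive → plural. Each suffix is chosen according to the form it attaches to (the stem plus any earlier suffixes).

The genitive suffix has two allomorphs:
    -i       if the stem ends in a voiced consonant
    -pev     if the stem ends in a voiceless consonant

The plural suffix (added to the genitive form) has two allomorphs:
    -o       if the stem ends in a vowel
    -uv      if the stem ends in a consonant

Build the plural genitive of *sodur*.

*sodur*: final consonant = /r/, voiced → -i → *soduri*.
The genitive form *soduri*: final sound = /i/, a vowel → -o → *sodurio*.

sodurio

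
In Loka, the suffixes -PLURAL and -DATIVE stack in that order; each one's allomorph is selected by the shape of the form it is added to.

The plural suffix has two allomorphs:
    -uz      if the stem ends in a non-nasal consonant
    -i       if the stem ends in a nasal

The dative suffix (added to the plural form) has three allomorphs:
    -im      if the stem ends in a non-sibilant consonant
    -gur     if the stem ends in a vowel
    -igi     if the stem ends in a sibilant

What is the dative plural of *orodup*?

orodupuzigi

*orodup* — final consonant /p/ (non-nasal) → -uz → *orodupuz*.
The final sound of the plural form *orodupuz* is /z/, which is a sibilant, so the dative suffix is -igi, giving *orodupuzigi*.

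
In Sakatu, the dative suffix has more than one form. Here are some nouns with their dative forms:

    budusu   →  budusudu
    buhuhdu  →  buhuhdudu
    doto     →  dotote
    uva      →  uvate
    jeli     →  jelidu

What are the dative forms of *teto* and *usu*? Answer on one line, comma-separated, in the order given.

The pattern is height harmony: -du when the last vowel of the stem is a high vowel (*budusu*, *buhuhdu*, *jeli*); -te when the last vowel of the stem is a non-high vowel (*doto*, *uva*).
The last vowel of *teto* is /o/, which is a non-high vowel, so the suffix is -te, giving *tetote*.
*usu*: last vowel = /u/, a high vowel → -du → *usudu*.

tetote, usudu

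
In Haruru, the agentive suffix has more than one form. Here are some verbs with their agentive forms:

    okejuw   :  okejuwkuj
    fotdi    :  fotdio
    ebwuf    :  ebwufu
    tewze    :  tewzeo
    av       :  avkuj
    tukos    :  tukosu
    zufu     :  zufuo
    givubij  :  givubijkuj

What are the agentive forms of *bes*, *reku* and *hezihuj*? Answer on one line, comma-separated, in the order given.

The suffix is conditioned by the final sound: -u when the stem ends in a voiceless consonant (*ebwuf*, *tukos*); -kuj when the stem ends in a voiced consonant (*okejuw*, *av*, *givubij*); -o when the stem ends in a vowel (*fotdi*, *tewze*, *zufu*).
*bes*: final sound = /s/, a voiceless consonant → -u → *besu*.
*reku* — final sound /u/ (a vowel) → -o → *rekuo*.
*hezihuj* — final sound /j/ (a voiced consonant) → -kuj → *hezihujkuj*.

besu, rekuo, hezihujkuj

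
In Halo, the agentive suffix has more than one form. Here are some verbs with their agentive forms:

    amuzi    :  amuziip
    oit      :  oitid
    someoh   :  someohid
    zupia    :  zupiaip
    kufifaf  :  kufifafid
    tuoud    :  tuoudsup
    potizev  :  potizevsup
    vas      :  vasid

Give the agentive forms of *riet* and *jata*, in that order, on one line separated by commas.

The alternation tracks the final sound of the stem — -id when the stem ends in a voiceless consonant (*oit*, *someoh*, *kufifaf*, *vas*); -sup when the stem ends in a voiced consonant (*tuoud*, *potizev*); -ip when the stem ends in a vowel (*amuzi*, *zupia*).
The final sound of *riet* is /t/, which is a voiceless consonant, so the suffix is -id, giving *rietid*.
*jata* — final sound /a/ (a vowel) → -ip → *jataip*.

rietid, jataip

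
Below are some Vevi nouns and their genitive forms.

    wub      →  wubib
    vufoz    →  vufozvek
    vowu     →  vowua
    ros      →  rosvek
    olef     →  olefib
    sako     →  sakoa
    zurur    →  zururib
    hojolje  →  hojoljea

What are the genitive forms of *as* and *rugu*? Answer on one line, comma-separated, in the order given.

asvek, rugua

Looking at the final sound of each stem: -vek when the stem ends in a sibilant (*vufoz*, *ros*); -ib when the stem ends in a non-sibilant consonant (*wub*, *olef*, *zurur*); -a when the stem ends in a vowel (*vowu*, *sako*, *hojolje*).
Since the final sound of *as* is /s/ (a sibilant), it takes -vek, giving *asvek*.
The final sound of *rugu* is /u/, which is a vowel, so the suffix is -a, giving *rugua*.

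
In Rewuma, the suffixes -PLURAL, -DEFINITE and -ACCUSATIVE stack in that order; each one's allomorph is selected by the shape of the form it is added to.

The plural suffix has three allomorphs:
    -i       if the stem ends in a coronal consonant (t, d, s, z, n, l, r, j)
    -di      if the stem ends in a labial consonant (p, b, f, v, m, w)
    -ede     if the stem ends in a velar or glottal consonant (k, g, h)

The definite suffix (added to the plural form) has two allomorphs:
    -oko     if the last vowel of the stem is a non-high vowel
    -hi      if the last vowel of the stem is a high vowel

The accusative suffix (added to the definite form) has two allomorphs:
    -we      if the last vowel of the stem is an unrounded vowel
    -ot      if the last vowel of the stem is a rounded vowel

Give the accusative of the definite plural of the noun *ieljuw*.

*ieljuw* — final consonant /w/ (labial) → -di → *ieljuwdi*.
The plural form *ieljuwdi*: last vowel = /i/, a high vowel → -hi → *ieljuwdihi*.
The definite form *ieljuwdihi* — last vowel /i/ (an unrounded vowel) → -we → *ieljuwdihiwe*.

ieljuwdihiwe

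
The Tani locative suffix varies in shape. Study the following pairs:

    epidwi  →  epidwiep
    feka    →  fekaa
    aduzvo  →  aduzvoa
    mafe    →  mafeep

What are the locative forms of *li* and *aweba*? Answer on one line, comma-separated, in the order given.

liep, awebaa

Looking at the last vowel of each stem: -ep when the last vowel of the stem is a front vowel (*epidwi*, *mafe*); -a when the last vowel of the stem is a back vowel (*feka*, *aduzvo*).
*li* — last vowel /i/ (a front vowel) → -ep → *liep*.
Since the last vowel of *aweba* is /a/ (a back vowel), it takes -a, giving *awebaa*.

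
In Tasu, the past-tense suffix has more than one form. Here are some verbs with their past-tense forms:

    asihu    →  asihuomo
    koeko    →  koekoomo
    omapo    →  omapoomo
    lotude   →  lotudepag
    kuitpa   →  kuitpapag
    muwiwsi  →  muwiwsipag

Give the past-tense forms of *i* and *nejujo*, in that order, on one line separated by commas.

ipag, nejujoomo

The pattern is rounding harmony: -omo when the last vowel of the stem is a rounded vowel (*asihu*, *koeko*, *omapo*); -pag when the last vowel of the stem is an unrounded vowel (*lotude*, *kuitpa*, *muwiwsi*).
*i* — last vowel /i/ (an unrounded vowel) → -pag → *ipag*.
The last vowel of *nejujo* is /o/, which is a rounded vowel, so the suffix is -omo, giving *nejujoomo*.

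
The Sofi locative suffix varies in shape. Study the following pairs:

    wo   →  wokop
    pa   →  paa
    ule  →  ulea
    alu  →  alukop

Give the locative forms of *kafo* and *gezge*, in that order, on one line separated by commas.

The suffix is conditioned by the last vowel: -kop when the last vowel of the stem is a rounded vowel (*wo*, *alu*); -a when the last vowel of the stem is an unrounded vowel (*pa*, *ule*).
Since the last vowel of *kafo* is /o/ (a rounded vowel), it takes -kop, giving *kafokop*.
*gezge*: last vowel = /e/, an unrounded vowel → -a → *gezgea*.

kafokop, gezgea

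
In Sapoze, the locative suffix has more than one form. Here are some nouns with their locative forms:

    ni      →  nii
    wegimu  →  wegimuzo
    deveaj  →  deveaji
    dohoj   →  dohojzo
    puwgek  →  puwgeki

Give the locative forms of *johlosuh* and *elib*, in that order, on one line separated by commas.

The suffix is conditioned by the last vowel: -zo when the last vowel of the stem is a rounded vowel (*wegimu*, *dohoj*); -i when the last vowel of the stem is an unrounded vowel (*ni*, *deveaj*, *puwgek*).
The last vowel of *johlosuh* is /u/, which is a rounded vowel, so the suffix is -zo, giving *johlosuhzo*.
Since the last vowel of *elib* is /i/ (an unrounded vowel), it takes -i, giving *elibi*.

johlosuhzo, elibi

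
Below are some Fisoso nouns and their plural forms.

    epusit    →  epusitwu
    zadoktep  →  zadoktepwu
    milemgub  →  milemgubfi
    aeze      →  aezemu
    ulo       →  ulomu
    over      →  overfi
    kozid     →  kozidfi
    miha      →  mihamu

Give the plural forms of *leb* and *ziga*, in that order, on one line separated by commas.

lebfi, zigamu

The suffix is conditioned by the final sound: -wu when the stem ends in a voiceless consonant (*epusit*, *zadoktep*); -fi when the stem ends in a voiced consonant (*milemgub*, *over*, *kozid*); -mu when the stem ends in a vowel (*aeze*, *ulo*, *miha*).
The final sound of *leb* is /b/, which is a voiced consonant, so the suffix is -fi, giving *lebfi*.
Since the final sound of *ziga* is /a/ (a vowel), it takes -mu, giving *zigamu*.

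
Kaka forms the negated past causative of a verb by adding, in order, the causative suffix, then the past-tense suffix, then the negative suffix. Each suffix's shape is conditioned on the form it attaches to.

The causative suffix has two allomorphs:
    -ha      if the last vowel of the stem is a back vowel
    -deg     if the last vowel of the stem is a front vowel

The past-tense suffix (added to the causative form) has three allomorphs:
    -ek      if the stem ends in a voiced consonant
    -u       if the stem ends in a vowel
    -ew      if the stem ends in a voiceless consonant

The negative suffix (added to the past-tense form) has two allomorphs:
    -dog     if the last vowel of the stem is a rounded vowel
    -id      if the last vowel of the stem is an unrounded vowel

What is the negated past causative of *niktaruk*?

niktarukhaudog

The last vowel of *niktaruk* is /u/, which is a back vowel, so the causative suffix is -ha, giving *niktarukha*.
The final sound of the causative form *niktarukha* is /a/, which is a vowel, so the past-tense suffix is -u, giving *niktarukhau*.
The last vowel of the past-tense form *niktarukhau* is /u/, which is a rounded vowel, so the negative suffix is -dog, giving *niktarukhaudog*.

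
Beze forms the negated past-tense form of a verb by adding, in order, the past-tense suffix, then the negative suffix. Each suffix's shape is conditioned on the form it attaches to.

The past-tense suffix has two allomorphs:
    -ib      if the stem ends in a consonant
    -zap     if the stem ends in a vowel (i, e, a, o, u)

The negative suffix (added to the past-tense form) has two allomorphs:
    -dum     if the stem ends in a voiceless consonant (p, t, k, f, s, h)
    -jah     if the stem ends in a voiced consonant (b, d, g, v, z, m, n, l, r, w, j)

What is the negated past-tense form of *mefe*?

mefezapdum

*mefe*: final sound = /e/, a vowel → -zap → *mefezap*.
Since the final consonant of the past-tense form *mefezap* is /p/ (voiceless), it takes -dum, giving *mefezapdum*.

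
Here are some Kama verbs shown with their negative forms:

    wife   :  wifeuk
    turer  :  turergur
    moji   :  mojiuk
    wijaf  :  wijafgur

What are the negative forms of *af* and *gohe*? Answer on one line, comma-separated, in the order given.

The suffix is conditioned by the final sound: -gur when the stem ends in a consonant (*turer*, *wijaf*); -uk when the stem ends in a vowel (*wife*, *moji*).
The final sound of *af* is /f/, which is a consonant, so the suffix is -gur, giving *afgur*.
*gohe* — final sound /e/ (a vowel) → -uk → *goheuk*.

afgur, goheuk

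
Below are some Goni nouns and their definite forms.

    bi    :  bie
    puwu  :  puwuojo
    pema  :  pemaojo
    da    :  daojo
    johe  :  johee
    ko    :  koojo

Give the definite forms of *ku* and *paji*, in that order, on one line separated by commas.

Looking at the last vowel of each stem: -e when the last vowel of the stem is a front vowel (*bi*, *johe*); -ojo when the last vowel of the stem is a back vowel (*puwu*, *pema*, *da*, *ko*).
The last vowel of *ku* is /u/, which is a back vowel, so the suffix is -ojo, giving *kuojo*.
Since the last vowel of *paji* is /i/ (a front vowel), it takes -e, giving *pajie*.

kuojo, pajie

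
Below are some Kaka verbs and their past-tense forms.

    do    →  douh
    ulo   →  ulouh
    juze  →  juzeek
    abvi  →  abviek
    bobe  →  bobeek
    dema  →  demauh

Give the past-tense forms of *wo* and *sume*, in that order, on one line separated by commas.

wouh, sumeek

The suffix is conditioned by the last vowel: -ek when the last vowel of the stem is a front vowel (*juze*, *abvi*, *bobe*); -uh when the last vowel of the stem is a back vowel (*do*, *ulo*, *dema*).
Since the last vowel of *wo* is /o/ (a back vowel), it takes -uh, giving *wouh*.
Since the last vowel of *sume* is /e/ (a front vowel), it takes -ek, giving *sumeek*.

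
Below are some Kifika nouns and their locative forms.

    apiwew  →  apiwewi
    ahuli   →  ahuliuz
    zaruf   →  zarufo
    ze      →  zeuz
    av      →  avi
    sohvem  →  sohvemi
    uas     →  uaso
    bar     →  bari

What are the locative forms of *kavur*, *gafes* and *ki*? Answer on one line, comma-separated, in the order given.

The suffix is conditioned by the final sound: -o when the stem ends in a voiceless consonant (*zaruf*, *uas*); -i when the stem ends in a voiced consonant (*apiwew*, *av*, *sohvem*, *bar*); -uz when the stem ends in a vowel (*ahuli*, *ze*).
The final sound of *kavur* is /r/, which is a voiced consonant, so the suffix is -i, giving *kavuri*.
Since the final sound of *gafes* is /s/ (a voiceless consonant), it takes -o, giving *gafeso*.
*ki*: final sound = /i/, a vowel → -uz → *kiuz*.

kavuri, gafeso, kiuz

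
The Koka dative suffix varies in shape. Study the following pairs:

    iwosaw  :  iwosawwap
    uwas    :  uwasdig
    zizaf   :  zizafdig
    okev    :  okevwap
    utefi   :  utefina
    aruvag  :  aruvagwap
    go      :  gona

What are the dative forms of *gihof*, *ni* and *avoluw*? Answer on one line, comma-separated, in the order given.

gihofdig, nina, avoluwwap

The alternation tracks the final sound of the stem — -dig when the stem ends in a voiceless consonant (*uwas*, *zizaf*); -wap when the stem ends in a voiced consonant (*iwosaw*, *okev*, *aruvag*); -na when the stem ends in a vowel (*utefi*, *go*).
*gihof*: final sound = /f/, a voiceless consonant → -dig → *gihofdig*.
*ni* — final sound /i/ (a vowel) → -na → *nina*.
Since the final sound of *avoluw* is /w/ (a voiced consonant), it takes -wap, giving *avoluwwap*.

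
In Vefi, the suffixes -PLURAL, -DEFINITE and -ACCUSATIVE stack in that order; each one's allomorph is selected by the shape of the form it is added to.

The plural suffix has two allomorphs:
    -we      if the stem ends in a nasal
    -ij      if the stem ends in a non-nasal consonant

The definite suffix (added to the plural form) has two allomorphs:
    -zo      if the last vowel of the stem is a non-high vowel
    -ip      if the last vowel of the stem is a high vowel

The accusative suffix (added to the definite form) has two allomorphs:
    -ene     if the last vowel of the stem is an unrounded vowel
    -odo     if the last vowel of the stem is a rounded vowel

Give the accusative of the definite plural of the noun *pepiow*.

pepiowijipene

*pepiow* — final consonant /w/ (non-nasal) → -ij → *pepiowij*.
The plural form *pepiowij* — last vowel /i/ (a high vowel) → -ip → *pepiowijip*.
The definite form *pepiowijip*: last vowel = /i/, an unrounded vowel → -ene → *pepiowijipene*.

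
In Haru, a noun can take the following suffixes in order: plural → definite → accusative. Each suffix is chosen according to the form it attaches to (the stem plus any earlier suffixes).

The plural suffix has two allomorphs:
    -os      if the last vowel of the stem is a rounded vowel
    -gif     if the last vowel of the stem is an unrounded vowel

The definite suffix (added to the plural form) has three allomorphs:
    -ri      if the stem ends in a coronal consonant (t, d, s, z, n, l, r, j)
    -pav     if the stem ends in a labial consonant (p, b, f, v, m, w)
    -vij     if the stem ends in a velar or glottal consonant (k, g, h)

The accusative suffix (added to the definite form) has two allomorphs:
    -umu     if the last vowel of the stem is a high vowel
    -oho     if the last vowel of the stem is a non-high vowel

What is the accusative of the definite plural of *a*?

agifpavoho

*a* — last vowel /a/ (an unrounded vowel) → -gif → *agif*.
The plural form *agif* — final consonant /f/ (labial) → -pav → *agifpav*.
Since the last vowel of the definite form *agifpav* is /a/ (a non-high vowel), it takes -oho, giving *agifpavoho*.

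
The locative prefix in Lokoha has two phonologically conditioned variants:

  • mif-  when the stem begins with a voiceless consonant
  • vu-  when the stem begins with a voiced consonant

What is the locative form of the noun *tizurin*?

The first consonant of *tizurin* is /t/, which is voiceless, so the prefix is mif-, giving *miftizurin*.

miftizurin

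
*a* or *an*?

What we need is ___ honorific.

The indefinite article is chosen by the initial *sound* of the following word, not its spelling.
*honorific* begins with the sound /ɒ/ (silent h) — a vowel sound.
So the article is *an*: What we need is an honorific.

an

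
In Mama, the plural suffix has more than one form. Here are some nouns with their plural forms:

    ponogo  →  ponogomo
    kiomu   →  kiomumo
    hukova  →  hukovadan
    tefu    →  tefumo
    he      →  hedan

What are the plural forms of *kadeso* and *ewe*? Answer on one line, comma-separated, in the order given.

The suffix is conditioned by the last vowel: -mo when the last vowel of the stem is a rounded vowel (*ponogo*, *kiomu*, *tefu*); -dan when the last vowel of the stem is an unrounded vowel (*hukova*, *he*).
*kadeso* — last vowel /o/ (a rounded vowel) → -mo → *kadesomo*.
*ewe*: last vowel = /e/, an unrounded vowel → -dan → *ewedan*.

kadesomo, ewedan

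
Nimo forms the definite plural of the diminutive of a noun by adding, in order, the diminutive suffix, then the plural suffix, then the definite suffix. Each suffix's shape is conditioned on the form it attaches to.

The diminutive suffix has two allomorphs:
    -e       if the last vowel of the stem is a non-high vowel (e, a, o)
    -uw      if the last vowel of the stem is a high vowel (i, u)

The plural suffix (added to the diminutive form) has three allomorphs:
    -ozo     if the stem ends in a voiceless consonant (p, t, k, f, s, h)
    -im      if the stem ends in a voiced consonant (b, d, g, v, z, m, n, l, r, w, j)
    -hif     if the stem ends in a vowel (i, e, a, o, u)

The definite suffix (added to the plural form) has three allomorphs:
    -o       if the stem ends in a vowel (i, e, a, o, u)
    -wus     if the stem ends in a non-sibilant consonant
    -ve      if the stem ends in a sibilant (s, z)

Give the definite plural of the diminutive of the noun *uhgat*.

uhgatehifwus

*uhgat* — last vowel /a/ (a non-high vowel) → -e → *uhgate*.
The diminutive form *uhgate* — final sound /e/ (a vowel) → -hif → *uhgatehif*.
Since the final sound of the plural form *uhgatehif* is /f/ (a non-sibilant consonant), it takes -wus, giving *uhgatehifwus*.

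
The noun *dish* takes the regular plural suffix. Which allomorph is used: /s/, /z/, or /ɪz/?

/ɪz/

The stem *dish* ends in a sibilant (/s, z, ʃ, ʒ, tʃ, dʒ/).
The plural suffix surfaces as /ɪz/ after sibilants, /s/ after other voiceless consonants, and /z/ after other voiced sounds.
So the plural -s on *dish* is pronounced /ɪz/.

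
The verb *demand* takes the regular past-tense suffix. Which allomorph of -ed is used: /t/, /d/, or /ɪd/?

/ɪd/

The stem *demand* ends in /t/ or /d/.
The -ed suffix is realized as /ɪd/ after /t, d/; as /t/ after other voiceless consonants; and as /d/ after other voiced sounds.
So -ed on *demand* is pronounced /ɪd/.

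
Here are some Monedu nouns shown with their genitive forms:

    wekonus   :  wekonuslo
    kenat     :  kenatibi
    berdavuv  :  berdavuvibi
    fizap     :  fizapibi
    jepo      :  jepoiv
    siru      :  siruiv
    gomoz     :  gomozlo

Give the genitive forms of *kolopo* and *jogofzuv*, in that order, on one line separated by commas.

The suffix is conditioned by the final sound: -lo when the stem ends in a sibilant (*wekonus*, *gomoz*); -ibi when the stem ends in a non-sibilant consonant (*kenat*, *berdavuv*, *fizap*); -iv when the stem ends in a vowel (*jepo*, *siru*).
*kolopo*: final sound = /o/, a vowel → -iv → *kolopoiv*.
The final sound of *jogofzuv* is /v/, which is a non-sibilant consonant, so the suffix is -ibi, giving *jogofzuvibi*.

kolopoiv, jogofzuvibi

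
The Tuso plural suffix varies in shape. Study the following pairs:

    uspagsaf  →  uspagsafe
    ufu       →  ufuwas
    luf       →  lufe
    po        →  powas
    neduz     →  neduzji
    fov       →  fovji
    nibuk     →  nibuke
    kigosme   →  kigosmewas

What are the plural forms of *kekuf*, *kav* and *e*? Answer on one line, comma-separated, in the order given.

The suffix is conditioned by the final sound: -e when the stem ends in a voiceless consonant (*uspagsaf*, *luf*, *nibuk*); -ji when the stem ends in a voiced consonant (*neduz*, *fov*); -was when the stem ends in a vowel (*ufu*, *po*, *kigosme*).
Since the final sound of *kekuf* is /f/ (a voiceless consonant), it takes -e, giving *kekufe*.
Since the final sound of *kav* is /v/ (a voiced consonant), it takes -ji, giving *kavji*.
*e*: final sound = /e/, a vowel → -was → *ewas*.

kekufe, kavji, ewas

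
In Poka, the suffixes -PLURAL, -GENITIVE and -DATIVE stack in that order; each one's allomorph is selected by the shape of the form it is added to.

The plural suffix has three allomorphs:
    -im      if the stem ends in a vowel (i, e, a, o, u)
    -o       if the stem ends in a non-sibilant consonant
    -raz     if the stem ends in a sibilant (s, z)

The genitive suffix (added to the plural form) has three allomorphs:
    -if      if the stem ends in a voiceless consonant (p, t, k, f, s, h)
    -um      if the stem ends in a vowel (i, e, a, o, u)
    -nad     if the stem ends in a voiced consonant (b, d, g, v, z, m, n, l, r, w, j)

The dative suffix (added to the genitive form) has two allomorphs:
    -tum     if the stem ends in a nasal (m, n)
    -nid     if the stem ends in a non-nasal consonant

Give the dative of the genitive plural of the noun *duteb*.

*duteb*: final sound = /b/, a non-sibilant consonant → -o → *dutebo*.
The final sound of the plural form *dutebo* is /o/, which is a vowel, so the genitive suffix is -um, giving *duteboum*.
The final consonant of the genitive form *duteboum* is /m/, which is a nasal, so the dative suffix is -tum, giving *duteboumtum*.

duteboumtum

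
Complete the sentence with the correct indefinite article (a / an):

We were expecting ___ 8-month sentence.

The indefinite article is chosen by the initial *sound* of the following word, not its spelling.
The number *8* is spoken "eight", beginning with /eɪt/ — a vowel sound.
So the article is *an*: We were expecting an 8-month sentence.

an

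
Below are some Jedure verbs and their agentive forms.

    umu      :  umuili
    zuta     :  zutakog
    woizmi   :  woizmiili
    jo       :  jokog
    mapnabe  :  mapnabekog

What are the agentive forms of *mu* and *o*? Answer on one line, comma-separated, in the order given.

muili, okog

The suffix is conditioned by the last vowel: -ili when the last vowel of the stem is a high vowel (*umu*, *woizmi*); -kog when the last vowel of the stem is a non-high vowel (*zuta*, *jo*, *mapnabe*).
*mu* — last vowel /u/ (a high vowel) → -ili → *muili*.
*o*: last vowel = /o/, a non-high vowel → -kog → *okog*.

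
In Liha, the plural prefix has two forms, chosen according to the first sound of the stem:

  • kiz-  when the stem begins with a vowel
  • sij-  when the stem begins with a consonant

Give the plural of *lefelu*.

*lefelu* — first sound /l/ (a consonant) → sij- → *sijlefelu*.

sijlefelu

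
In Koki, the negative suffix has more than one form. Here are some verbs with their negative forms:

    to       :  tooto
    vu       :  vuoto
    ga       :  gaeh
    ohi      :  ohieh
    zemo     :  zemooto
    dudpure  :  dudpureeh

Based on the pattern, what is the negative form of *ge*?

The suffix is conditioned by the last vowel: -oto when the last vowel of the stem is a rounded vowel (*to*, *vu*, *zemo*); -eh when the last vowel of the stem is an unrounded vowel (*ga*, *ohi*, *dudpure*).
The last vowel of *ge* is /e/, which is an unrounded vowel, so the suffix is -eh, giving *geeh*.

geeh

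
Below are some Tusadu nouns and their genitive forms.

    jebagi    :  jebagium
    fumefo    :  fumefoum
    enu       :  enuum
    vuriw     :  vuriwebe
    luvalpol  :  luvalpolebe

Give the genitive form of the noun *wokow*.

The pattern is consonant vs. vowel: -ebe when the stem ends in a consonant (*vuriw*, *luvalpol*); -um when the stem ends in a vowel (*jebagi*, *fumefo*, *enu*).
Since the final sound of *wokow* is /w/ (a consonant), it takes -ebe, giving *wokowebe*.

wokowebe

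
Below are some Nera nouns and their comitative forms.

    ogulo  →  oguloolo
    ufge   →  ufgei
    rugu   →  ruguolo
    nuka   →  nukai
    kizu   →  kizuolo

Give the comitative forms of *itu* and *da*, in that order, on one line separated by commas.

The suffix is conditioned by the last vowel: -olo when the last vowel of the stem is a rounded vowel (*ogulo*, *rugu*, *kizu*); -i when the last vowel of the stem is an unrounded vowel (*ufge*, *nuka*).
*itu*: last vowel = /u/, a rounded vowel → -olo → *ituolo*.
The last vowel of *da* is /a/, which is an unrounded vowel, so the suffix is -i, giving *dai*.

ituolo, dai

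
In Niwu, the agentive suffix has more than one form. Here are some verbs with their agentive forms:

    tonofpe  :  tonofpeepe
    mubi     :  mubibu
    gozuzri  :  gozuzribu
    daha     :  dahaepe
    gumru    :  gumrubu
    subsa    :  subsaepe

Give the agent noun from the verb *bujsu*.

bujsubu

The alternation tracks the last vowel of the stem — -bu when the last vowel of the stem is a high vowel (*mubi*, *gozuzri*, *gumru*); -epe when the last vowel of the stem is a non-high vowel (*tonofpe*, *daha*, *subsa*).
*bujsu* — last vowel /u/ (a high vowel) → -bu → *bujsubu*.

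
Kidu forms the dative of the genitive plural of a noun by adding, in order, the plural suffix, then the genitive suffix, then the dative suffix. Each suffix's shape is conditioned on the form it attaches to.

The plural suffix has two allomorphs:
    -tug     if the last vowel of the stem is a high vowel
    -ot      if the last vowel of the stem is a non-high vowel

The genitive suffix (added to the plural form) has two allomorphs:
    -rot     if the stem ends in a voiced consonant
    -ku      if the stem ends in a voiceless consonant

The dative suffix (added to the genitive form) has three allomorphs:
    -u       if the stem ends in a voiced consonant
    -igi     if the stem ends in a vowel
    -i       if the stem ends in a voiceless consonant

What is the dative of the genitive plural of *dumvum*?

The last vowel of *dumvum* is /u/, which is a high vowel, so the plural suffix is -tug, giving *dumvumtug*.
The plural form *dumvumtug* — final consonant /g/ (voiced) → -rot → *dumvumtugrot*.
The genitive form *dumvumtugrot* — final sound /t/ (a voiceless consonant) → -i → *dumvumtugroti*.

dumvumtugroti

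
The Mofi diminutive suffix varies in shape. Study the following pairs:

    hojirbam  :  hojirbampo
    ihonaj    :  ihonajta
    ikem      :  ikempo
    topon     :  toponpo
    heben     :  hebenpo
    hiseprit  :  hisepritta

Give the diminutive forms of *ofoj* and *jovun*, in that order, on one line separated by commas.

The pattern is nasality of the final consonant: -po when the stem ends in a nasal (*hojirbam*, *ikem*, *topon*, *heben*); -ta when the stem ends in a non-nasal consonant (*ihonaj*, *hiseprit*).
The final consonant of *ofoj* is /j/, which is non-nasal, so the suffix is -ta, giving *ofojta*.
*jovun*: final consonant = /n/, a nasal → -po → *jovunpo*.

ofojta, jovunpo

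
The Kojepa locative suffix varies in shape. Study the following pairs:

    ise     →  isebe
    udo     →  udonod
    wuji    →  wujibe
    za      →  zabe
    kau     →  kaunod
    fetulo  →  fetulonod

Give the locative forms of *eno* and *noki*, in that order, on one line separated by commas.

Looking at the last vowel of each stem: -nod when the last vowel of the stem is a rounded vowel (*udo*, *kau*, *fetulo*); -be when the last vowel of the stem is an unrounded vowel (*ise*, *wuji*, *za*).
*eno*: last vowel = /o/, a rounded vowel → -nod → *enonod*.
The last vowel of *noki* is /i/, which is an unrounded vowel, so the suffix is -be, giving *nokibe*.

enonod, nokibe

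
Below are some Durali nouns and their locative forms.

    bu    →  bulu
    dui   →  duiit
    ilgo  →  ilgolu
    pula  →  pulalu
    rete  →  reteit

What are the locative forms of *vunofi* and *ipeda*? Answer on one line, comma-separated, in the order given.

vunofiit, ipedalu

Looking at the last vowel of each stem: -it when the last vowel of the stem is a front vowel (*dui*, *rete*); -lu when the last vowel of the stem is a back vowel (*bu*, *ilgo*, *pula*).
*vunofi* — last vowel /i/ (a front vowel) → -it → *vunofiit*.
The last vowel of *ipeda* is /a/, which is a back vowel, so the suffix is -lu, giving *ipedalu*.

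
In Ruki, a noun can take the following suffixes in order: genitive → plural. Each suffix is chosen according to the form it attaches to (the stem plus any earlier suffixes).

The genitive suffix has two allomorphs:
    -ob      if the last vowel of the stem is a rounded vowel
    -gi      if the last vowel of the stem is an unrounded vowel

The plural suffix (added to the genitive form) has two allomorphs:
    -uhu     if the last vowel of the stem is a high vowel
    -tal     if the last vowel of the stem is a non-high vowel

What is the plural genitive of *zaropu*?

zaropuobtal

*zaropu* — last vowel /u/ (a rounded vowel) → -ob → *zaropuob*.
Since the last vowel of the genitive form *zaropuob* is /o/ (a non-high vowel), it takes -tal, giving *zaropuobtal*.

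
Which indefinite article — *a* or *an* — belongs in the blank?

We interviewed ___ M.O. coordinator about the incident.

The indefinite article is chosen by the initial *sound* of the following word, not its spelling.
The initialism *M.O.* is read letter by letter; the first letter, M, is pronounced /ɛm/, which begins with a vowel sound.
So the article is *an*: We interviewed an M.O. coordinator about the incident.

an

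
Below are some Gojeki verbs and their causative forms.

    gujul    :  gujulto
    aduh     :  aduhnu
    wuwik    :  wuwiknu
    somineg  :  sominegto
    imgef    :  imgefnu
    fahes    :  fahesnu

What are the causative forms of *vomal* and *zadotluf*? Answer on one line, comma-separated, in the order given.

vomalto, zadotlufnu

The suffix is conditioned by the final consonant: -nu when the stem ends in a voiceless consonant (*aduh*, *wuwik*, *imgef*, *fahes*); -to when the stem ends in a voiced consonant (*gujul*, *somineg*).
*vomal*: final consonant = /l/, voiced → -to → *vomalto*.
*zadotluf* — final consonant /f/ (voiceless) → -nu → *zadotlufnu*.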